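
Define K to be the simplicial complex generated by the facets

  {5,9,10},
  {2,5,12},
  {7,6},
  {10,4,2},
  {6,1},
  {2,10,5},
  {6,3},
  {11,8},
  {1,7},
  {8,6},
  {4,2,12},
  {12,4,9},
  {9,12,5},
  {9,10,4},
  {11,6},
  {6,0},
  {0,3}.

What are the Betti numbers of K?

Fix the vertex order 0 < 1 < 2 < 3 < 4 < 5 < 6 < 7 < 8 < 9 < 10 < 11 < 12 and write every simplex with vertices in increasing order. Then dim K = 2 and the simplices of K are:

  0-simplices (13): [0], [1], [2], [3], [4], [5], [6], [7], [8], [9], [10], [11], [12]
  1-simplices (21): [0,3], [0,6], [1,6], [1,7], [2,4], [2,5], [2,10], [2,12], [3,6], [4,9], [4,10], [4,12], [5,9], [5,10], [5,12], [6,7], [6,8], [6,11], [8,11], [9,10], [9,12]
  2-simplices (8): [2,4,10], [2,4,12], [2,5,10], [2,5,12], [4,9,10], [4,9,12], [5,9,10], [5,9,12]

giving chain groups C_0 ≅ Z^13, C_1 ≅ Z^21, C_2 ≅ Z^8.

∂_1: C_1 → C_0 sends each edge [p,q] (with p < q) to q − p.
The 13×21 boundary matrix has rank 11 and Smith normal form diag(1,1,1,1,1,1,1,1,1,1,1).

The boundary map ∂_2: C_2 → C_1 acts by ∂[p,q,r] = [q,r] − [p,r] + [p,q]. For instance
  ∂[5,9,10] = [9,10] − [5,10] + [5,9],
  ∂[2,5,12] = [5,12] − [2,12] + [2,5].
The 21×8 boundary matrix has rank 7 and Smith normal form diag(1,1,1,1,1,1,1).

Computing H_k = (kernel of ∂_k) / (image of ∂_{k+1}):

  H_0: rank C_0 − rank ∂_1 = 13 − 11 = 2, and the invariant factors of ∂_1 are all 1, so H_0 ≅ Z^2.
  H_1: rank ker ∂_1 − rank ∂_2 = (21 − 11) − 7 = 3, and the invariant factors of ∂_2 are all 1, so H_1 ≅ Z^3.
  H_2: rank ker ∂_2 − rank ∂_3 = (8 − 7) − 0 = 1, and there is no ∂_3, so H_2 ≅ Z.

As a check, the Euler characteristic is 13 − 21 + 8 = 0, which agrees with 2 − 3 + 1 = 0.

Hence the Betti numbers are b_0 = 2, b_1 = 3, b_2 = 1.

b_0 = 2, b_1 = 3, b_2 = 1.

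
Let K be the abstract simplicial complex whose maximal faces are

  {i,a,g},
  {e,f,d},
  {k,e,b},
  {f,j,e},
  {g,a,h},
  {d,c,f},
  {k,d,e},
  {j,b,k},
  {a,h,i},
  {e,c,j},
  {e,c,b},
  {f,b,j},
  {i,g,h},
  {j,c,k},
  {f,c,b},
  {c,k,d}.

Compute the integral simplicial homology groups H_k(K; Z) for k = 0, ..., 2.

Fix the vertex order a < b < c < d < e < f < g < h < i < j < k and write every simplex with vertices in increasing order. Then dim K = 2 and the simplices of K are:

  0-simplices (11): a, b, c, d, e, f, g, h, i, j, k
  1-simplices (24): ag, ah, ai, bc, be, bf, bj, bk, cd, ce, cf, cj, ck, de, df, dk, ef, ej, ek, fj, gh, gi, hi, jk
  2-simplices (16): agh, agi, ahi, bce, bcf, bek, bfj, bjk, cdf, cdk, cej, cjk, def, dek, efj, ghi

so the chain groups are C_0 ≅ Z^11, C_1 ≅ Z^24, C_2 ≅ Z^16.

∂_1: C_1 → C_0 sends each edge [p,q] (with p < q) to q − p. For instance
  ∂hi = i − h.
This gives a 11×24 integer matrix of rank 9; reducing to Smith normal form yields diagonal entries (1,1,1,1,1,1,1,1,1).

The boundary map ∂_2: C_2 → C_1 maps a triangle to the signed sum of its edges. For instance
  ∂cjk = jk − ck + cj,
  ∂efj = fj − ej + ef.
As a 24×16 matrix over Z this has rank 15, with invariant factors (1,1,1,1,1,1,1,1,1,1,1,1,1,1,2).

From H_k ≅ ker(∂_k) / im(∂_{k+1}) we obtain:

  H_0: rank C_0 − rank ∂_1 = 11 − 9 = 2, and the invariant factors of ∂_1 are all 1, so H_0 ≅ Z^2.
  H_1: rank ker ∂_1 − rank ∂_2 = (24 − 9) − 15 = 0, and ∂_2 has invariant factor 2 > 1, so H_1 ≅ Z_2.
  H_2: rank ker ∂_2 − rank ∂_3 = (16 − 15) − 0 = 1, and there is no ∂_3, so H_2 ≅ Z.

H_0 = Z^2,  H_1 = Z_2,  H_2 = Z.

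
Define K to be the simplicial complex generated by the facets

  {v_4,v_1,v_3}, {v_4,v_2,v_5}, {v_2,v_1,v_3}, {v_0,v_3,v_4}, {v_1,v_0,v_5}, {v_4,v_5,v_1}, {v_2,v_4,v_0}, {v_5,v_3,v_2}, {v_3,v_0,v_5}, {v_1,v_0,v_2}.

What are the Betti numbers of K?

K has 6 vertices, 15 edges, 10 triangles.
rank ∂_0 = 0, rank ∂_1 = 5 ⇒ b_0 = 6 − 0 − 5 = 1; all invariant factors of ∂_1 are 1 so no torsion. So H_0 = Z.
rank ∂_1 = 5, rank ∂_2 = 10 ⇒ b_1 = 15 − 5 − 10 = 0; ∂_2 has invariant factor(s) [2] giving torsion. So H_1 = Z_2.
rank ∂_2 = 10, rank ∂_3 = 0 ⇒ b_2 = 10 − 10 − 0 = 0. So H_2 = 0.

b_0 = 1, b_1 = 0, b_2 = 0.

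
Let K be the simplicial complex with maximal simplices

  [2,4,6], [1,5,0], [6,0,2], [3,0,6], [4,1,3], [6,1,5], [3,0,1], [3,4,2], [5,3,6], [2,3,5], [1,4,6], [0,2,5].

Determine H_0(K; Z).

H_0 ≅ Z.

Take the total order 0 < 1 < 2 < 3 < 4 < 5 < 6 on the vertex set. Then K (dimension 2) consists of the simplices:

  0-simplices (7): [0], [1], [2], [3], [4], [5], [6]
  1-simplices (18): [0,1], [0,2], [0,3], [0,5], [0,6], [1,3], [1,4], [1,5], [1,6], [2,3], [2,4], [2,5], [2,6], [3,4], [3,5], [3,6], [4,6], [5,6]
  2-simplices (12): [0,1,3], [0,1,5], [0,2,5], [0,2,6], [0,3,6], [1,3,4], [1,4,6], [1,5,6], [2,3,4], [2,3,5], [2,4,6], [3,5,6]

Hence C_0 ≅ Z^7, C_1 ≅ Z^18, C_2 ≅ Z^12.

The boundary map ∂_1: C_1 → C_0 sends each edge [p,q] (with p < q) to q − p. For instance
  ∂[0,2] = [2] − [0].
The 7×18 boundary matrix has rank 6 and Smith normal form diag(1,1,1,1,1,1).

Boundary ∂_2: C_2 → C_1 acts by ∂[p,q,r] = [q,r] − [p,r] + [p,q]. For instance
  ∂[2,4,6] = [4,6] − [2,6] + [2,4],
  ∂[1,4,6] = [4,6] − [1,6] + [1,4].
This gives a 18×12 integer matrix of rank 12; reducing to Smith normal form yields diagonal entries (1,1,1,1,1,1,1,1,1,1,1,2).

From H_k ≅ ker(∂_k) / im(∂_{k+1}) we obtain:

  H_0: rank C_0 − rank ∂_1 = 7 − 6 = 1, and the invariant factors of ∂_1 are all 1, so H_0 = Z.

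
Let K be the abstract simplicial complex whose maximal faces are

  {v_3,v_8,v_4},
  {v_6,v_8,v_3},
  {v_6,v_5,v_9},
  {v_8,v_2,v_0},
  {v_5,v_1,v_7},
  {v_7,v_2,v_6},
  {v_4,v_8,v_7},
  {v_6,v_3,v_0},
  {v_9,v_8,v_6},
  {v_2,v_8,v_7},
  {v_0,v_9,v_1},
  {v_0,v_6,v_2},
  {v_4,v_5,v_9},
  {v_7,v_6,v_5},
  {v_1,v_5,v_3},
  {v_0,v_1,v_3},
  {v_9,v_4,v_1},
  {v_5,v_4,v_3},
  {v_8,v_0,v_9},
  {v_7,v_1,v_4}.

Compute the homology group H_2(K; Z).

Take the total order v_0 < v_1 < v_2 < v_3 < v_4 < v_5 < v_6 < v_7 < v_8 < v_9 on the vertex set. Then K (dimension 2) consists of the simplices:

  0-simplices (10): [v_0], [v_1], [v_2], [v_3], [v_4], [v_5], [v_6], [v_7], [v_8], [v_9]
  1-simplices (30): (30 of them)
  2-simplices (20): (20 of them)

so the chain groups are C_0 ≅ Z^10, C_1 ≅ Z^30, C_2 ≅ Z^20.

The boundary map ∂_1: C_1 → C_0 is given by ∂[p,q] = [q] − [p].
This gives a 10×30 integer matrix of rank 9; reducing to Smith normal form yields diagonal entries (1,1,1,1,1,1,1,1,1).

∂_2: C_2 → C_1 maps a triangle to the signed sum of its edges. For instance
  ∂[v_2,v_6,v_7] = [v_6,v_7] − [v_2,v_7] + [v_2,v_6],
  ∂[v_0,v_2,v_6] = [v_2,v_6] − [v_0,v_6] + [v_0,v_2].
The 30×20 boundary matrix has rank 20 and Smith normal form diag(1,1,1,1,1,1,1,1,1,1,1,1,1,1,1,1,1,1,1,2).

From H_k ≅ ker(∂_k) / im(∂_{k+1}) we obtain:

  H_2: rank ker ∂_2 − rank ∂_3 = (20 − 20) − 0 = 0, and there is no ∂_3, so H_2 = 0.

(K is a triangulation of the Klein bottle.)

H_2 ≅ 0.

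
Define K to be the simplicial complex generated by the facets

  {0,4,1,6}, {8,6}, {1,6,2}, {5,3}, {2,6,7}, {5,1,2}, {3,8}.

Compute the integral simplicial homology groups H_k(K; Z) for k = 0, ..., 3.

H_0 = Z,  H_1 = Z,  H_2 = 0,  H_3 = 0.

Take the total order 0 < 1 < 2 < 3 < 4 < 5 < 6 < 7 < 8 on the vertex set. Then K (dimension 3) consists of the simplices:

  0-simplices (9): [0], [1], [2], [3], [4], [5], [6], [7], [8]
  1-simplices (15): [0,1], [0,4], [0,6], [1,2], [1,4], [1,5], [1,6], [2,5], [2,6], [2,7], [3,5], [3,8], [4,6], [6,7], [6,8]
  2-simplices (7): [0,1,4], [0,1,6], [0,4,6], [1,2,5], [1,2,6], [1,4,6], [2,6,7]
  3-simplices (1): [0,1,4,6]

Hence C_0 ≅ Z^9, C_1 ≅ Z^15, C_2 ≅ Z^7, C_3 ≅ Z^1.

The boundary map ∂_1: C_1 → C_0 sends each edge [p,q] (with p < q) to q − p. For instance
  ∂[2,5] = [5] − [2].
The 9×15 boundary matrix has rank 8 and Smith normal form diag(1,1,1,1,1,1,1,1).

∂_2: C_2 → C_1 sends each 2-simplex [p,q,r] to [q,r] − [p,r] + [p,q]. For instance
  ∂[0,1,6] = [1,6] − [0,6] + [0,1],
  ∂[0,4,6] = [4,6] − [0,6] + [0,4].
As a 15×7 matrix over Z this has rank 6, with invariant factors (1,1,1,1,1,1).

∂_3: C_3 → C_2 sends each 3-simplex σ to the alternating sum Σ_i (−1)^i (σ with its i-th vertex removed). For instance
  ∂[0,1,4,6] = [1,4,6] − [0,4,6] + [0,1,6] − [0,1,4].
This gives a 7×1 integer matrix of rank 1; reducing to Smith normal form yields diagonal entries (1).

From H_k ≅ ker(∂_k) / im(∂_{k+1}) we obtain:

  H_0: rank C_0 − rank ∂_1 = 9 − 8 = 1, and the invariant factors of ∂_1 are all 1, so H_0 = Z.
  H_1: rank ker ∂_1 − rank ∂_2 = (15 − 8) − 6 = 1, and the invariant factors of ∂_2 are all 1, so H_1 = Z.
  H_2: rank ker ∂_2 − rank ∂_3 = (7 − 6) − 1 = 0, and the invariant factors of ∂_3 are all 1, so H_2 = 0.
  H_3: rank ker ∂_3 − rank ∂_4 = (1 − 1) − 0 = 0, and there is no ∂_4, so H_3 = 0.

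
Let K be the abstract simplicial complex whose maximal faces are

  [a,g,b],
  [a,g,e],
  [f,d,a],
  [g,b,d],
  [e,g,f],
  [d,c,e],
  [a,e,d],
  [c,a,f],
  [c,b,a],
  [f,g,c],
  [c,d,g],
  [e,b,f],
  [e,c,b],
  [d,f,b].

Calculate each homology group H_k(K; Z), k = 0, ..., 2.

Order the vertices as a < b < c < d < e < f < g. Listing each simplex with vertices in this order, K has dimension 2 with simplices:

  0-simplices (7): a, b, c, d, e, f, g
  1-simplices (21): ab, ac, ad, ae, af, ag, bc, bd, be, bf, bg, cd, ce, cf, cg, de, df, dg, ef, eg, fg
  2-simplices (14): abc, abg, acf, ade, adf, aeg, bce, bdf, bdg, bef, cde, cdg, cfg, efg

so the chain groups are C_0 ≅ Z^7, C_1 ≅ Z^21, C_2 ≅ Z^14.

∂_1: C_1 → C_0 maps an edge to its endpoints' difference, ∂[p,q] = q − p.
This gives a 7×21 integer matrix of rank 6; reducing to Smith normal form yields diagonal entries (1,1,1,1,1,1).

The boundary map ∂_2: C_2 → C_1 acts by ∂[p,q,r] = [q,r] − [p,r] + [p,q]. For instance
  ∂bdf = df − bf + bd,
  ∂cde = de − ce + cd.
As a 21×14 matrix over Z this has rank 13, with invariant factors (1,1,1,1,1,1,1,1,1,1,1,1,1).

Reading off H_k = ker ∂_k / im ∂_{k+1}:

  H_0: rank C_0 − rank ∂_1 = 7 − 6 = 1, and the invariant factors of ∂_1 are all 1, so H_0 ≅ Z.
  H_1: rank ker ∂_1 − rank ∂_2 = (21 − 6) − 13 = 2, and the invariant factors of ∂_2 are all 1, so H_1 ≅ Z^2.
  H_2: rank ker ∂_2 − rank ∂_3 = (14 − 13) − 0 = 1, and there is no ∂_3, so H_2 ≅ Z.

(K is a triangulation of the torus T^2.)

H_0 ≅ Z,  H_1 ≅ Z^2,  H_2 ≅ Z.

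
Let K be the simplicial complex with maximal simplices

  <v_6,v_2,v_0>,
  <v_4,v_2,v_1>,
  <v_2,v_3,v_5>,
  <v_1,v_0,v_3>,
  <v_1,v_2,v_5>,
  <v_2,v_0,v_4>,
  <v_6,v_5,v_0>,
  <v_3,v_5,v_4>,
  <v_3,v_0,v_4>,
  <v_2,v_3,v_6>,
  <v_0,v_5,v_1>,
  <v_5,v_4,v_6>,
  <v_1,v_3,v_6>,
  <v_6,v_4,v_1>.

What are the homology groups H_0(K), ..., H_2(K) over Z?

We work with the vertex ordering v_0 < v_1 < v_2 < v_3 < v_4 < v_5 < v_6. The simplices of K, each written with vertices in increasing order, are:

  0-simplices (7): [v_0], [v_1], [v_2], [v_3], [v_4], [v_5], [v_6]
  1-simplices (21): (21 of them)
  2-simplices (14): (14 of them)

giving chain groups C_0 ≅ Z^7, C_1 ≅ Z^21, C_2 ≅ Z^14.

∂_1: C_1 → C_0 is given by ∂[p,q] = [q] − [p]. For instance
  ∂[v_4,v_6] = [v_6] − [v_4].
The 7×21 boundary matrix has rank 6 and Smith normal form diag(1,1,1,1,1,1).

Boundary ∂_2: C_2 → C_1 maps a triangle to the signed sum of its edges. For instance
  ∂[v_0,v_2,v_6] = [v_2,v_6] − [v_0,v_6] + [v_0,v_2],
  ∂[v_0,v_2,v_4] = [v_2,v_4] − [v_0,v_4] + [v_0,v_2].
The 21×14 boundary matrix has rank 13 and Smith normal form diag(1,1,1,1,1,1,1,1,1,1,1,1,1).

Now H_k = ker ∂_k / im ∂_{k+1}, so:

  H_0: rank C_0 − rank ∂_1 = 7 − 6 = 1, and the invariant factors of ∂_1 are all 1, so H_0 ≅ Z.
  H_1: rank ker ∂_1 − rank ∂_2 = (21 − 6) − 13 = 2, and the invariant factors of ∂_2 are all 1, so H_1 ≅ Z^2.
  H_2: rank ker ∂_2 − rank ∂_3 = (14 − 13) − 0 = 1, and there is no ∂_3, so H_2 ≅ Z.

As a check, the Euler characteristic is 7 − 21 + 14 = 0, which agrees with 1 − 2 + 1 = 0.
(K is a triangulation of the torus T^2.)

H_0 ≅ Z,  H_1 ≅ Z^2,  H_2 ≅ Z.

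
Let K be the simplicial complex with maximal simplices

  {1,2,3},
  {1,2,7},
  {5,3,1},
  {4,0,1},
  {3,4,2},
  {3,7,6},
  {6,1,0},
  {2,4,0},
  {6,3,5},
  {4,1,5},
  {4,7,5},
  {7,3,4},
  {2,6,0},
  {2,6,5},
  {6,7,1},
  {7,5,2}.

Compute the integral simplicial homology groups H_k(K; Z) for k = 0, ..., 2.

H_0 = Z,  H_1 = Z^2,  H_2 = Z.

Fix the vertex order 0 < 1 < 2 < 3 < 4 < 5 < 6 < 7 and write every simplex with vertices in increasing order. Then dim K = 2 and the simplices of K are:

  0-simplices (8): [0], [1], [2], [3], [4], [5], [6], [7]
  1-simplices (24): (24 of them)
  2-simplices (16): [0,1,4], [0,1,6], [0,2,4], [0,2,6], [1,2,3], [1,2,7], [1,3,5], [1,4,5], [1,6,7], [2,3,4], [2,5,6], [2,5,7], [3,4,7], [3,5,6], [3,6,7], [4,5,7]

so the chain groups are C_0 ≅ Z^8, C_1 ≅ Z^24, C_2 ≅ Z^16.

Boundary ∂_1: C_1 → C_0 maps an edge to its endpoints' difference, ∂[p,q] = q − p.
The 8×24 boundary matrix has rank 7 and Smith normal form diag(1,1,1,1,1,1,1).

The boundary map ∂_2: C_2 → C_1 maps a triangle to the signed sum of its edges. For instance
  ∂[2,5,6] = [5,6] − [2,6] + [2,5],
  ∂[1,2,3] = [2,3] − [1,3] + [1,2].
The 24×16 boundary matrix has rank 15 and Smith normal form diag(1,1,1,1,1,1,1,1,1,1,1,1,1,1,1).

Now H_k = ker ∂_k / im ∂_{k+1}, so:

  H_0: rank C_0 − rank ∂_1 = 8 − 7 = 1, and the invariant factors of ∂_1 are all 1, so H_0 ≅ Z.
  H_1: rank ker ∂_1 − rank ∂_2 = (24 − 7) − 15 = 2, and the invariant factors of ∂_2 are all 1, so H_1 ≅ Z^2.
  H_2: rank ker ∂_2 − rank ∂_3 = (16 − 15) − 0 = 1, and there is no ∂_3, so H_2 ≅ Z.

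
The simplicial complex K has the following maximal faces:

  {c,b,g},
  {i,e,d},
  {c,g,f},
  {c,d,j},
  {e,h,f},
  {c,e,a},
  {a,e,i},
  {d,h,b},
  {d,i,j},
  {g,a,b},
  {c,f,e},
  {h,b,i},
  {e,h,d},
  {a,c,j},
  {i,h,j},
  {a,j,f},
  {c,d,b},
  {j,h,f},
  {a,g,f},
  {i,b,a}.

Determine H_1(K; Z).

Order the vertices as a < b < c < d < e < f < g < h < i < j. Listing each simplex with vertices in this order, K has dimension 2 with simplices:

  0-simplices (10): a, b, c, d, e, f, g, h, i, j
  1-simplices (30): ab, ac, ae, af, ag, ai, aj, bc, bd, bg, bh, bi, cd, ce, cf, cg, cj, de, dh, di, dj, ef, eh, ei, fg, fh, fj, hi, hj, ij
  2-simplices (20): abg, abi, ace, acj, aei, afg, afj, bcd, bcg, bdh, bhi, cdj, cef, cfg, deh, dei, dij, efh, fhj, hij

Hence C_0 ≅ Z^10, C_1 ≅ Z^30, C_2 ≅ Z^20.

∂_1: C_1 → C_0 is given by ∂[p,q] = [q] − [p]. For instance
  ∂bc = c − b.
This gives a 10×30 integer matrix of rank 9; reducing to Smith normal form yields diagonal entries (1,1,1,1,1,1,1,1,1).

Boundary ∂_2: C_2 → C_1 sends each 2-simplex [p,q,r] to [q,r] − [p,r] + [p,q]. For instance
  ∂bcg = cg − bg + bc,
  ∂afj = fj − aj + af.
The resulting 30×20 matrix has rank 20, and its Smith normal form has invariant factors (1,1,1,1,1,1,1,1,1,1,1,1,1,1,1,1,1,1,1,2).

Computing H_k = (kernel of ∂_k) / (image of ∂_{k+1}):

  H_1: rank ker ∂_1 − rank ∂_2 = (30 − 9) − 20 = 1, and ∂_2 has invariant factor 2 > 1, so H_1 = Z ⊕ Z/2Z.

(K is a triangulation of the Klein bottle.)

H_1 ≅ Z ⊕ Z/2Z.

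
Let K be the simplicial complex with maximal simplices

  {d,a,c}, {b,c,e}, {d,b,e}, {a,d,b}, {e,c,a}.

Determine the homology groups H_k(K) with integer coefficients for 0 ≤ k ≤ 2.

H_0 ≅ Z,  H_1 ≅ Z,  H_2 = 0.

We work with the vertex ordering a < b < c < d < e. The simplices of K, each written with vertices in increasing order, are:

  0-simplices (5): a, b, c, d, e
  1-simplices (10): ab, ac, ad, ae, bc, bd, be, cd, ce, de
  2-simplices (5): abd, acd, ace, bce, bde

giving chain groups C_0 ≅ Z^5, C_1 ≅ Z^10, C_2 ≅ Z^5.

The boundary map ∂_1: C_1 → C_0 maps an edge to its endpoints' difference, ∂[p,q] = q − p.
The 5×10 boundary matrix has rank 4 and Smith normal form diag(1,1,1,1).

The boundary map ∂_2: C_2 → C_1 acts by ∂[p,q,r] = [q,r] − [p,r] + [p,q]. For instance
  ∂acd = cd − ad + ac,
  ∂bde = de − be + bd.
As a 10×5 matrix over Z this has rank 5, with invariant factors (1,1,1,1,1).

From H_k ≅ ker(∂_k) / im(∂_{k+1}) we obtain:

  H_0: rank C_0 − rank ∂_1 = 5 − 4 = 1, and the invariant factors of ∂_1 are all 1, so H_0 ≅ Z.
  H_1: rank ker ∂_1 − rank ∂_2 = (10 − 4) − 5 = 1, and the invariant factors of ∂_2 are all 1, so H_1 ≅ Z.
  H_2: rank ker ∂_2 − rank ∂_3 = (5 − 5) − 0 = 0, and there is no ∂_3, so H_2 ≅ 0.

As a check, the Euler characteristic is 5 − 10 + 5 = 0, which agrees with 1 − 1 + 0 = 0.
(K is a triangulation of the Möbius band.)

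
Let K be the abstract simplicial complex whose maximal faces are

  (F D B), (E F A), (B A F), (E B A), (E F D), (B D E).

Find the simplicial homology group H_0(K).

Fix the vertex order A < B < D < E < F and write every simplex with vertices in increasing order. Then dim K = 2 and the simplices of K are:

  0-simplices (5): A, B, D, E, F
  1-simplices (9): AB, AE, AF, BD, BE, BF, DE, DF, EF
  2-simplices (6): ABE, ABF, AEF, BDE, BDF, DEF

giving chain groups C_0 ≅ Z^5, C_1 ≅ Z^9, C_2 ≅ Z^6.

Boundary ∂_1: C_1 → C_0 is given by ∂[p,q] = [q] − [p].
This gives a 5×9 integer matrix of rank 4; reducing to Smith normal form yields diagonal entries (1,1,1,1).

∂_2: C_2 → C_1 sends each 2-simplex [p,q,r] to [q,r] − [p,r] + [p,q]. For instance
  ∂ABE = BE − AE + AB,
  ∂AEF = EF − AF + AE.
The 9×6 boundary matrix has rank 5 and Smith normal form diag(1,1,1,1,1).

From H_k ≅ ker(∂_k) / im(∂_{k+1}) we obtain:

  H_0: rank C_0 − rank ∂_1 = 5 − 4 = 1, and the invariant factors of ∂_1 are all 1, so H_0 = Z.

H_0 = Z.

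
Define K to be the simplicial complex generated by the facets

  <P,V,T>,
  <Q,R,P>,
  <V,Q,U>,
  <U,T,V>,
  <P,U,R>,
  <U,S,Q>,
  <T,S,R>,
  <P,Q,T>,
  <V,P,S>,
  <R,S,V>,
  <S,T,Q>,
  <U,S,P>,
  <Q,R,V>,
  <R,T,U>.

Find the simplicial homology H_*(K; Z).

H_0 ≅ Z,  H_1 ≅ Z^2,  H_2 ≅ Z.

Take the total order P < Q < R < S < T < U < V on the vertex set. Then K (dimension 2) consists of the simplices:

  0-simplices (7): P, Q, R, S, T, U, V
  1-simplices (21): PQ, PR, PS, PT, PU, PV, QR, QS, QT, QU, QV, RS, RT, RU, RV, ST, SU, SV, TU, TV, UV
  2-simplices (14): PQR, PQT, PRU, PSU, PSV, PTV, QRV, QST, QSU, QUV, RST, RSV, RTU, TUV

giving chain groups C_0 ≅ Z^7, C_1 ≅ Z^21, C_2 ≅ Z^14.

Boundary ∂_1: C_1 → C_0 sends each edge [p,q] (with p < q) to q − p.
This gives a 7×21 integer matrix of rank 6; reducing to Smith normal form yields diagonal entries (1,1,1,1,1,1).

∂_2: C_2 → C_1 maps a triangle to the signed sum of its edges. For instance
  ∂PQR = QR − PR + PQ,
  ∂RTU = TU − RU + RT.
The resulting 21×14 matrix has rank 13, and its Smith normal form has invariant factors (1,1,1,1,1,1,1,1,1,1,1,1,1).

From H_k ≅ ker(∂_k) / im(∂_{k+1}) we obtain:

  H_0: rank C_0 − rank ∂_1 = 7 − 6 = 1, and the invariant factors of ∂_1 are all 1, so H_0 ≅ Z.
  H_1: rank ker ∂_1 − rank ∂_2 = (21 − 6) − 13 = 2, and the invariant factors of ∂_2 are all 1, so H_1 ≅ Z^2.
  H_2: rank ker ∂_2 − rank ∂_3 = (14 − 13) − 0 = 1, and there is no ∂_3, so H_2 ≅ Z.

As a check, the Euler characteristic is 7 − 21 + 14 = 0, which agrees with 1 − 2 + 1 = 0.
(K is a triangulation of the torus T^2.)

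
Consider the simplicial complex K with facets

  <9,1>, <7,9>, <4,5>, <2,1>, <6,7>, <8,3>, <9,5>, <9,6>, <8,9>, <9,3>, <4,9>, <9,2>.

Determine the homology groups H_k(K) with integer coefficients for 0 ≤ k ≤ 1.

H_0 ≅ Z,  H_1 ≅ Z^4.

K has 9 vertices, 12 edges.
rank ∂_0 = 0, rank ∂_1 = 8 ⇒ b_0 = 9 − 0 − 8 = 1; all invariant factors of ∂_1 are 1 so no torsion. So H_0 ≅ Z.
rank ∂_1 = 8, rank ∂_2 = 0 ⇒ b_1 = 12 − 8 − 0 = 4. So H_1 ≅ Z^4.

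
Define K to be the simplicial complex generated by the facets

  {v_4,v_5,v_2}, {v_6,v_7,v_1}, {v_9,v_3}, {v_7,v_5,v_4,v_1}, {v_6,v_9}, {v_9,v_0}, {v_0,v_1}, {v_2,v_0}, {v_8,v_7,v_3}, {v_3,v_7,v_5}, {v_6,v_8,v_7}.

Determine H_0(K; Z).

Fix the vertex order v_0 < v_1 < v_2 < v_3 < v_4 < v_5 < v_6 < v_7 < v_8 < v_9 and write every simplex with vertices in increasing order. Then dim K = 3 and the simplices of K are:

  0-simplices (10): [v_0], [v_1], [v_2], [v_3], [v_4], [v_5], [v_6], [v_7], [v_8], [v_9]
  1-simplices (20): (20 of them)
  2-simplices (9): [v_1,v_4,v_5], [v_1,v_4,v_7], [v_1,v_5,v_7], [v_1,v_6,v_7], [v_2,v_4,v_5], [v_3,v_5,v_7], [v_3,v_7,v_8], [v_4,v_5,v_7], [v_6,v_7,v_8]
  3-simplices (1): [v_1,v_4,v_5,v_7]

Hence C_0 ≅ Z^10, C_1 ≅ Z^20, C_2 ≅ Z^9, C_3 ≅ Z^1.

Boundary ∂_1: C_1 → C_0 maps an edge to its endpoints' difference, ∂[p,q] = q − p.
The 10×20 boundary matrix has rank 9 and Smith normal form diag(1,1,1,1,1,1,1,1,1).

The boundary map ∂_2: C_2 → C_1 acts by ∂[p,q,r] = [q,r] − [p,r] + [p,q]. For instance
  ∂[v_3,v_5,v_7] = [v_5,v_7] − [v_3,v_7] + [v_3,v_5],
  ∂[v_1,v_4,v_7] = [v_4,v_7] − [v_1,v_7] + [v_1,v_4].
This gives a 20×9 integer matrix of rank 8; reducing to Smith normal form yields diagonal entries (1,1,1,1,1,1,1,1).

∂_3: C_3 → C_2 sends each 3-simplex σ to the alternating sum Σ_i (−1)^i (σ with its i-th vertex removed). For instance
  ∂[v_1,v_4,v_5,v_7] = [v_4,v_5,v_7] − [v_1,v_5,v_7] + [v_1,v_4,v_7] − [v_1,v_4,v_5].
As a 9×1 matrix over Z this has rank 1, with invariant factors (1).

Computing H_k = (kernel of ∂_k) / (image of ∂_{k+1}):

  H_0: rank C_0 − rank ∂_1 = 10 − 9 = 1, and the invariant factors of ∂_1 are all 1, so H_0 = Z.

H_0 ≅ Z.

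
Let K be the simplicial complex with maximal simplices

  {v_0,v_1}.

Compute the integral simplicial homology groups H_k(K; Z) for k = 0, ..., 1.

Order the vertices as v_0 < v_1. Listing each simplex with vertices in this order, K has dimension 1 with simplices:

  0-simplices (2): [v_0], [v_1]
  1-simplices (1): [v_0,v_1]

so the chain groups are C_0 ≅ Z^2, C_1 ≅ Z^1.

The boundary map ∂_1: C_1 → C_0 sends each edge [p,q] (with p < q) to q − p. For instance
  ∂[v_0,v_1] = [v_1] − [v_0].
As a 2×1 matrix over Z this has rank 1, with invariant factors (1).

Now H_k = ker ∂_k / im ∂_{k+1}, so:

  H_0: rank C_0 − rank ∂_1 = 2 − 1 = 1, and the invariant factors of ∂_1 are all 1, so H_0 ≅ Z.
  H_1: rank ker ∂_1 − rank ∂_2 = (1 − 1) − 0 = 0, and there is no ∂_2, so H_1 ≅ 0.

H_0 = Z,  H_1 = 0.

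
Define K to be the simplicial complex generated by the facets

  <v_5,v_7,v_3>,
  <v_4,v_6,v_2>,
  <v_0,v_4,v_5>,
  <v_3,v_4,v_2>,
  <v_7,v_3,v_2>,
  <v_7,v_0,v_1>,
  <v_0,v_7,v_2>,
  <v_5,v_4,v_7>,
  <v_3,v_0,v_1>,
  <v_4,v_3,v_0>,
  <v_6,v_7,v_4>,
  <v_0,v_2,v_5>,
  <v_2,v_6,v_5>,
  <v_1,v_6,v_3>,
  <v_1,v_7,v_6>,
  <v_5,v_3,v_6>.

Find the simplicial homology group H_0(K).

H_0 ≅ Z.

Take the total order v_0 < v_1 < v_2 < v_3 < v_4 < v_5 < v_6 < v_7 on the vertex set. Then K (dimension 2) consists of the simplices:

  0-simplices (8): [v_0], [v_1], [v_2], [v_3], [v_4], [v_5], [v_6], [v_7]
  1-simplices (24): (24 of them)
  2-simplices (16): (16 of them)

so the chain groups are C_0 ≅ Z^8, C_1 ≅ Z^24, C_2 ≅ Z^16.

∂_1: C_1 → C_0 maps an edge to its endpoints' difference, ∂[p,q] = q − p. For instance
  ∂[v_2,v_4] = [v_4] − [v_2].
The resulting 8×24 matrix has rank 7, and its Smith normal form has invariant factors (1,1,1,1,1,1,1).

∂_2: C_2 → C_1 maps a triangle to the signed sum of its edges. For instance
  ∂[v_0,v_2,v_5] = [v_2,v_5] − [v_0,v_5] + [v_0,v_2],
  ∂[v_2,v_4,v_6] = [v_4,v_6] − [v_2,v_6] + [v_2,v_4].
The 24×16 boundary matrix has rank 15 and Smith normal form diag(1,1,1,1,1,1,1,1,1,1,1,1,1,1,1).

Reading off H_k = ker ∂_k / im ∂_{k+1}:

  H_0: rank C_0 − rank ∂_1 = 8 − 7 = 1, and the invariant factors of ∂_1 are all 1, so H_0 = Z.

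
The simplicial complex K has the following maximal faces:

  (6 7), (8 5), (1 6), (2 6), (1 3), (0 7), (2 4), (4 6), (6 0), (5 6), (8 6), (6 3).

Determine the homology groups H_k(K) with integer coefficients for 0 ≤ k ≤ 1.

We work with the vertex ordering 0 < 1 < 2 < 3 < 4 < 5 < 6 < 7 < 8. The simplices of K, each written with vertices in increasing order, are:

  0-simplices (9): [0], [1], [2], [3], [4], [5], [6], [7], [8]
  1-simplices (12): [0,6], [0,7], [1,3], [1,6], [2,4], [2,6], [3,6], [4,6], [5,6], [5,8], [6,7], [6,8]

Hence C_0 ≅ Z^9, C_1 ≅ Z^12.

Boundary ∂_1: C_1 → C_0 maps an edge to its endpoints' difference, ∂[p,q] = q − p.
As a 9×12 matrix over Z this has rank 8, with invariant factors (1,1,1,1,1,1,1,1).

From H_k ≅ ker(∂_k) / im(∂_{k+1}) we obtain:

  H_0: rank C_0 − rank ∂_1 = 9 − 8 = 1, and the invariant factors of ∂_1 are all 1, so H_0 ≅ Z.
  H_1: rank ker ∂_1 − rank ∂_2 = (12 − 8) − 0 = 4, and there is no ∂_2, so H_1 ≅ Z^4.

As a check, the Euler characteristic is 9 − 12 = -3, which agrees with 1 − 4 = -3.

H_0 ≅ Z,  H_1 ≅ Z^4.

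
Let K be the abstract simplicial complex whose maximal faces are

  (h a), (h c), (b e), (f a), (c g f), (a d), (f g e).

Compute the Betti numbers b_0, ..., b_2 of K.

Order the vertices as a < b < c < d < e < f < g < h. Listing each simplex with vertices in this order, K has dimension 2 with simplices:

  0-simplices (8): a, b, c, d, e, f, g, h
  1-simplices (10): ad, af, ah, be, cf, cg, ch, ef, eg, fg
  2-simplices (2): cfg, efg

so the chain groups are C_0 ≅ Z^8, C_1 ≅ Z^10, C_2 ≅ Z^2.

The boundary map ∂_1: C_1 → C_0 maps an edge to its endpoints' difference, ∂[p,q] = q − p. For instance
  ∂be = e − b.
The 8×10 boundary matrix has rank 7 and Smith normal form diag(1,1,1,1,1,1,1).

∂_2: C_2 → C_1 acts by ∂[p,q,r] = [q,r] − [p,r] + [p,q]. For instance
  ∂cfg = fg − cg + cf,
  ∂efg = fg − eg + ef.
The resulting 10×2 matrix has rank 2, and its Smith normal form has invariant factors (1,1).

Now H_k = ker ∂_k / im ∂_{k+1}, so:

  H_0: rank C_0 − rank ∂_1 = 8 − 7 = 1, and the invariant factors of ∂_1 are all 1, so H_0 ≅ Z.
  H_1: rank ker ∂_1 − rank ∂_2 = (10 − 7) − 2 = 1, and the invariant factors of ∂_2 are all 1, so H_1 ≅ Z.
  H_2: rank ker ∂_2 − rank ∂_3 = (2 − 2) − 0 = 0, and there is no ∂_3, so H_2 ≅ 0.

Hence the Betti numbers are b_0 = 1, b_1 = 1, b_2 = 0.

b_0 = 1, b_1 = 1, b_2 = 0.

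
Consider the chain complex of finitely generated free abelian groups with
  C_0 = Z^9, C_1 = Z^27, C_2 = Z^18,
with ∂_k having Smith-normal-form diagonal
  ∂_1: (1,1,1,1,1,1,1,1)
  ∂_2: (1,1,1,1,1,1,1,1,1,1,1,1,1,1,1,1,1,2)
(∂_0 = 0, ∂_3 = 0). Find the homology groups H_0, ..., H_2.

H_0: b_0 = 9 − 0 − 8 = 1; torsion from ∂_1 factors > 1: none. So H_0 = Z.
H_1: b_1 = 27 − 8 − 18 = 1; torsion from ∂_2 factors > 1: [2]. So H_1 = Z × Z/2.
H_2: b_2 = 18 − 18 − 0 = 0; torsion from ∂_3 factors > 1: none. So H_2 = 0.

H_0 = Z,  H_1 = Z × Z/2,  H_2 = 0.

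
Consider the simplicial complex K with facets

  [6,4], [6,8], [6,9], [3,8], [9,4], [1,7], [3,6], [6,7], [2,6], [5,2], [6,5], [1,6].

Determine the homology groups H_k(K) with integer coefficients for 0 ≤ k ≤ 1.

H_0 = Z,  H_1 = Z^4.

Order the vertices as 1 < 2 < 3 < 4 < 5 < 6 < 7 < 8 < 9. Listing each simplex with vertices in this order, K has dimension 1 with simplices:

  0-simplices (9): [1], [2], [3], [4], [5], [6], [7], [8], [9]
  1-simplices (12): [1,6], [1,7], [2,5], [2,6], [3,6], [3,8], [4,6], [4,9], [5,6], [6,7], [6,8], [6,9]

giving chain groups C_0 ≅ Z^9, C_1 ≅ Z^12.

The boundary map ∂_1: C_1 → C_0 maps an edge to its endpoints' difference, ∂[p,q] = q − p. For instance
  ∂[6,9] = [9] − [6].
The 9×12 boundary matrix has rank 8 and Smith normal form diag(1,1,1,1,1,1,1,1).

Reading off H_k = ker ∂_k / im ∂_{k+1}:

  H_0: rank C_0 − rank ∂_1 = 9 − 8 = 1, and the invariant factors of ∂_1 are all 1, so H_0 ≅ Z.
  H_1: rank ker ∂_1 − rank ∂_2 = (12 − 8) − 0 = 4, and there is no ∂_2, so H_1 ≅ Z^4.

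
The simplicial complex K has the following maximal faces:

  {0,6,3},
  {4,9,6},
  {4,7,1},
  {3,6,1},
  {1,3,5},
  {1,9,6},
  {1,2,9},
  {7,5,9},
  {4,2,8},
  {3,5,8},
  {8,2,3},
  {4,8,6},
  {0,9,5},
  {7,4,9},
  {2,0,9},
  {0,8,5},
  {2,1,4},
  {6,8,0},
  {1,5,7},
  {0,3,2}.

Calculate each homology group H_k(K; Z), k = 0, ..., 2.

Take the total order 0 < 1 < 2 < 3 < 4 < 5 < 6 < 7 < 8 < 9 on the vertex set. Then K (dimension 2) consists of the simplices:

  0-simplices (10): [0], [1], [2], [3], [4], [5], [6], [7], [8], [9]
  1-simplices (30): (30 of them)
  2-simplices (20): (20 of them)

giving chain groups C_0 ≅ Z^10, C_1 ≅ Z^30, C_2 ≅ Z^20.

∂_1: C_1 → C_0 is given by ∂[p,q] = [q] − [p]. For instance
  ∂[0,8] = [8] − [0].
As a 10×30 matrix over Z this has rank 9, with invariant factors (1,1,1,1,1,1,1,1,1).

The boundary map ∂_2: C_2 → C_1 maps a triangle to the signed sum of its edges. For instance
  ∂[2,4,8] = [4,8] − [2,8] + [2,4],
  ∂[0,5,9] = [5,9] − [0,9] + [0,5].
The resulting 30×20 matrix has rank 20, and its Smith normal form has invariant factors (1,1,1,1,1,1,1,1,1,1,1,1,1,1,1,1,1,1,1,2).

Now H_k = ker ∂_k / im ∂_{k+1}, so:

  H_0: rank C_0 − rank ∂_1 = 10 − 9 = 1, and the invariant factors of ∂_1 are all 1, so H_0 = Z.
  H_1: rank ker ∂_1 − rank ∂_2 = (30 − 9) − 20 = 1, and ∂_2 has invariant factor 2 > 1, so H_1 = Z ⊕ Z_2.
  H_2: rank ker ∂_2 − rank ∂_3 = (20 − 20) − 0 = 0, and there is no ∂_3, so H_2 = 0.

H_0 ≅ Z,  H_1 ≅ Z ⊕ Z_2,  H_2 = 0.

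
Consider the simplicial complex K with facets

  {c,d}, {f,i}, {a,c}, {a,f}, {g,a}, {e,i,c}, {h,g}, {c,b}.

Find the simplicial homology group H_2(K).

H_2 ≅ 0.

Fix the vertex order a < b < c < d < e < f < g < h < i and write every simplex with vertices in increasing order. Then dim K = 2 and the simplices of K are:

  0-simplices (9): a, b, c, d, e, f, g, h, i
  1-simplices (10): ac, af, ag, bc, cd, ce, ci, ei, fi, gh
  2-simplices (1): cei

giving chain groups C_0 ≅ Z^9, C_1 ≅ Z^10, C_2 ≅ Z^1.

The boundary map ∂_1: C_1 → C_0 maps an edge to its endpoints' difference, ∂[p,q] = q − p.
This gives a 9×10 integer matrix of rank 8; reducing to Smith normal form yields diagonal entries (1,1,1,1,1,1,1,1).

Boundary ∂_2: C_2 → C_1 sends each 2-simplex [p,q,r] to [q,r] − [p,r] + [p,q]. For instance
  ∂cei = ei − ci + ce.
As a 10×1 matrix over Z this has rank 1, with invariant factors (1).

Reading off H_k = ker ∂_k / im ∂_{k+1}:

  H_2: rank ker ∂_2 − rank ∂_3 = (1 − 1) − 0 = 0, and there is no ∂_3, so H_2 = 0.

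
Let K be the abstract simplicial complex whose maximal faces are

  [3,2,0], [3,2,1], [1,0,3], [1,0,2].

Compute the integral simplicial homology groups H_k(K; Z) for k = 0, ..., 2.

K has 4 vertices, 6 edges, 4 triangles.
rank ∂_0 = 0, rank ∂_1 = 3 ⇒ b_0 = 4 − 0 − 3 = 1; all invariant factors of ∂_1 are 1 so no torsion. So H_0 ≅ Z.
rank ∂_1 = 3, rank ∂_2 = 3 ⇒ b_1 = 6 − 3 − 3 = 0; all invariant factors of ∂_2 are 1 so no torsion. So H_1 ≅ 0.
rank ∂_2 = 3, rank ∂_3 = 0 ⇒ b_2 = 4 − 3 − 0 = 1. So H_2 ≅ Z.

H_0 = Z,  H_1 = 0,  H_2 = Z.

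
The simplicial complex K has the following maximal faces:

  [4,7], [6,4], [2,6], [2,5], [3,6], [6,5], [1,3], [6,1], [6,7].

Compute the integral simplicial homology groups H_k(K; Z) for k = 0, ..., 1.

H_0 = Z,  H_1 = Z^3.

Fix the vertex order 1 < 2 < 3 < 4 < 5 < 6 < 7 and write every simplex with vertices in increasing order. Then dim K = 1 and the simplices of K are:

  0-simplices (7): [1], [2], [3], [4], [5], [6], [7]
  1-simplices (9): [1,3], [1,6], [2,5], [2,6], [3,6], [4,6], [4,7], [5,6], [6,7]

giving chain groups C_0 ≅ Z^7, C_1 ≅ Z^9.

Boundary ∂_1: C_1 → C_0 sends each edge [p,q] (with p < q) to q − p. For instance
  ∂[1,6] = [6] − [1].
The 7×9 boundary matrix has rank 6 and Smith normal form diag(1,1,1,1,1,1).

Reading off H_k = ker ∂_k / im ∂_{k+1}:

  H_0: rank C_0 − rank ∂_1 = 7 − 6 = 1, and the invariant factors of ∂_1 are all 1, so H_0 ≅ Z.
  H_1: rank ker ∂_1 − rank ∂_2 = (9 − 6) − 0 = 3, and there is no ∂_2, so H_1 ≅ Z^3.

As a check, the Euler characteristic is 7 − 9 = -2, which agrees with 1 − 3 = -2.
(K is a triangulation of a wedge of 3 circles.)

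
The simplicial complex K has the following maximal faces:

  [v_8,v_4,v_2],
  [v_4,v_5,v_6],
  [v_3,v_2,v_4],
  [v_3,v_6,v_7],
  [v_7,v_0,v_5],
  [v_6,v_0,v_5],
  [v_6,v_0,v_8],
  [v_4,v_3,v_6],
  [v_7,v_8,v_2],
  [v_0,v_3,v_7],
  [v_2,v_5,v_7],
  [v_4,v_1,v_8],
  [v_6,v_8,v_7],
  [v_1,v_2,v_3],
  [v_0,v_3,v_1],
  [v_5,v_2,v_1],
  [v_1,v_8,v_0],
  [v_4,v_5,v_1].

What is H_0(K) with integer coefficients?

H_0 = Z.

Order the vertices as v_0 < v_1 < v_2 < v_3 < v_4 < v_5 < v_6 < v_7 < v_8. Listing each simplex with vertices in this order, K has dimension 2 with simplices:

  0-simplices (9): [v_0], [v_1], [v_2], [v_3], [v_4], [v_5], [v_6], [v_7], [v_8]
  1-simplices (27): (27 of them)
  2-simplices (18): (18 of them)

giving chain groups C_0 ≅ Z^9, C_1 ≅ Z^27, C_2 ≅ Z^18.

∂_1: C_1 → C_0 maps an edge to its endpoints' difference, ∂[p,q] = q − p.
This gives a 9×27 integer matrix of rank 8; reducing to Smith normal form yields diagonal entries (1,1,1,1,1,1,1,1).

The boundary map ∂_2: C_2 → C_1 sends each 2-simplex [p,q,r] to [q,r] − [p,r] + [p,q]. For instance
  ∂[v_0,v_1,v_8] = [v_1,v_8] − [v_0,v_8] + [v_0,v_1],
  ∂[v_0,v_5,v_6] = [v_5,v_6] − [v_0,v_6] + [v_0,v_5].
This gives a 27×18 integer matrix of rank 18; reducing to Smith normal form yields diagonal entries (1,1,1,1,1,1,1,1,1,1,1,1,1,1,1,1,1,2).

Reading off H_k = ker ∂_k / im ∂_{k+1}:

  H_0: rank C_0 − rank ∂_1 = 9 − 8 = 1, and the invariant factors of ∂_1 are all 1, so H_0 = Z.

(K is a triangulation of the Klein bottle.)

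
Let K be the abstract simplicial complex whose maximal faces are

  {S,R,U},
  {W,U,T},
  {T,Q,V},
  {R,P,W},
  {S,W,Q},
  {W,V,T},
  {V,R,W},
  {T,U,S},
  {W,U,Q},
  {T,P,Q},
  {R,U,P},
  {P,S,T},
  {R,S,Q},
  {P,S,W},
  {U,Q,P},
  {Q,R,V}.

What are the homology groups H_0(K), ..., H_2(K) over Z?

H_0 = Z,  H_1 = Z^2,  H_2 = Z.

Take the total order P < Q < R < S < T < U < V < W on the vertex set. Then K (dimension 2) consists of the simplices:

  0-simplices (8): P, Q, R, S, T, U, V, W
  1-simplices (24): PQ, PR, PS, PT, PU, PW, QR, QS, QT, QU, QV, QW, RS, RU, RV, RW, ST, SU, SW, TU, TV, TW, UW, VW
  2-simplices (16): PQT, PQU, PRU, PRW, PST, PSW, QRS, QRV, QSW, QTV, QUW, RSU, RVW, STU, TUW, TVW

so the chain groups are C_0 ≅ Z^8, C_1 ≅ Z^24, C_2 ≅ Z^16.

∂_1: C_1 → C_0 is given by ∂[p,q] = [q] − [p]. For instance
  ∂SU = U − S.
The resulting 8×24 matrix has rank 7, and its Smith normal form has invariant factors (1,1,1,1,1,1,1).

∂_2: C_2 → C_1 acts by ∂[p,q,r] = [q,r] − [p,r] + [p,q]. For instance
  ∂TVW = VW − TW + TV,
  ∂PRU = RU − PU + PR.
This gives a 24×16 integer matrix of rank 15; reducing to Smith normal form yields diagonal entries (1,1,1,1,1,1,1,1,1,1,1,1,1,1,1).

Reading off H_k = ker ∂_k / im ∂_{k+1}:

  H_0: rank C_0 − rank ∂_1 = 8 − 7 = 1, and the invariant factors of ∂_1 are all 1, so H_0 = Z.
  H_1: rank ker ∂_1 − rank ∂_2 = (24 − 7) − 15 = 2, and the invariant factors of ∂_2 are all 1, so H_1 = Z^2.
  H_2: rank ker ∂_2 − rank ∂_3 = (16 − 15) − 0 = 1, and there is no ∂_3, so H_2 = Z.

As a check, the Euler characteristic is 8 − 24 + 16 = 0, which agrees with 1 − 2 + 1 = 0.
(K is a triangulation of the torus T^2.)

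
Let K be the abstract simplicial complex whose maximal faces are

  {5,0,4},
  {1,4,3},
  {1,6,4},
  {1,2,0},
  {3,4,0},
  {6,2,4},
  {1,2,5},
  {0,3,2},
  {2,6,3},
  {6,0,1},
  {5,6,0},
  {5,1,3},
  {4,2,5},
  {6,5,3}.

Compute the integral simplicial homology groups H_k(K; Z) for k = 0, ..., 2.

We work with the vertex ordering 0 < 1 < 2 < 3 < 4 < 5 < 6. The simplices of K, each written with vertices in increasing order, are:

  0-simplices (7): [0], [1], [2], [3], [4], [5], [6]
  1-simplices (21): [0,1], [0,2], [0,3], [0,4], [0,5], [0,6], [1,2], [1,3], [1,4], [1,5], [1,6], [2,3], [2,4], [2,5], [2,6], [3,4], [3,5], [3,6], [4,5], [4,6], [5,6]
  2-simplices (14): [0,1,2], [0,1,6], [0,2,3], [0,3,4], [0,4,5], [0,5,6], [1,2,5], [1,3,4], [1,3,5], [1,4,6], [2,3,6], [2,4,5], [2,4,6], [3,5,6]

giving chain groups C_0 ≅ Z^7, C_1 ≅ Z^21, C_2 ≅ Z^14.

∂_1: C_1 → C_0 sends each edge [p,q] (with p < q) to q − p. For instance
  ∂[3,6] = [6] − [3].
The resulting 7×21 matrix has rank 6, and its Smith normal form has invariant factors (1,1,1,1,1,1).

Boundary ∂_2: C_2 → C_1 sends each 2-simplex [p,q,r] to [q,r] − [p,r] + [p,q]. For instance
  ∂[3,5,6] = [5,6] − [3,6] + [3,5],
  ∂[2,4,6] = [4,6] − [2,6] + [2,4].
The 21×14 boundary matrix has rank 13 and Smith normal form diag(1,1,1,1,1,1,1,1,1,1,1,1,1).

Computing H_k = (kernel of ∂_k) / (image of ∂_{k+1}):

  H_0: rank C_0 − rank ∂_1 = 7 − 6 = 1, and the invariant factors of ∂_1 are all 1, so H_0 ≅ Z.
  H_1: rank ker ∂_1 − rank ∂_2 = (21 − 6) − 13 = 2, and the invariant factors of ∂_2 are all 1, so H_1 ≅ Z^2.
  H_2: rank ker ∂_2 − rank ∂_3 = (14 − 13) − 0 = 1, and there is no ∂_3, so H_2 ≅ Z.

As a check, the Euler characteristic is 7 − 21 + 14 = 0, which agrees with 1 − 2 + 1 = 0.
(K is a triangulation of the torus T^2.)

H_0 = Z,  H_1 = Z^2,  H_2 = Z.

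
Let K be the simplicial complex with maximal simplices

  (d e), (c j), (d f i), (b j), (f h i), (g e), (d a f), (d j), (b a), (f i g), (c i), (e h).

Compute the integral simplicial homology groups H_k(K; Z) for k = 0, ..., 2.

H_0 ≅ Z,  H_1 ≅ Z^4,  H_2 = 0.

K has 10 vertices, 17 edges, 4 triangles.
rank ∂_0 = 0, rank ∂_1 = 9 ⇒ b_0 = 10 − 0 − 9 = 1; all invariant factors of ∂_1 are 1 so no torsion. So H_0 ≅ Z.
rank ∂_1 = 9, rank ∂_2 = 4 ⇒ b_1 = 17 − 9 − 4 = 4; all invariant factors of ∂_2 are 1 so no torsion. So H_1 ≅ Z^4.
rank ∂_2 = 4, rank ∂_3 = 0 ⇒ b_2 = 4 − 4 − 0 = 0. So H_2 ≅ 0.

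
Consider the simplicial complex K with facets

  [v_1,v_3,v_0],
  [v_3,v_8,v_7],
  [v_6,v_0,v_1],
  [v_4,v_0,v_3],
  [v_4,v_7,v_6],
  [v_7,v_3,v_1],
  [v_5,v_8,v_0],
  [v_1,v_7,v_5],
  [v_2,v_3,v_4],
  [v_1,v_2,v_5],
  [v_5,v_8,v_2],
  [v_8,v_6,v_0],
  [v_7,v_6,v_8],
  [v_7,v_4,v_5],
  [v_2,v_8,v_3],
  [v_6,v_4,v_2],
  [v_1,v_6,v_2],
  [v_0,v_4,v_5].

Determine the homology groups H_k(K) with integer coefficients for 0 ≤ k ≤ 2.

H_0 ≅ Z,  H_1 ≅ Z^2,  H_2 ≅ Z.

Take the total order v_0 < v_1 < v_2 < v_3 < v_4 < v_5 < v_6 < v_7 < v_8 on the vertex set. Then K (dimension 2) consists of the simplices:

  0-simplices (9): [v_0], [v_1], [v_2], [v_3], [v_4], [v_5], [v_6], [v_7], [v_8]
  1-simplices (27): (27 of them)
  2-simplices (18): (18 of them)

Hence C_0 ≅ Z^9, C_1 ≅ Z^27, C_2 ≅ Z^18.

∂_1: C_1 → C_0 sends each edge [p,q] (with p < q) to q − p.
This gives a 9×27 integer matrix of rank 8; reducing to Smith normal form yields diagonal entries (1,1,1,1,1,1,1,1).

Boundary ∂_2: C_2 → C_1 acts by ∂[p,q,r] = [q,r] − [p,r] + [p,q]. For instance
  ∂[v_4,v_6,v_7] = [v_6,v_7] − [v_4,v_7] + [v_4,v_6],
  ∂[v_1,v_5,v_7] = [v_5,v_7] − [v_1,v_7] + [v_1,v_5].
This gives a 27×18 integer matrix of rank 17; reducing to Smith normal form yields diagonal entries (1,1,1,1,1,1,1,1,1,1,1,1,1,1,1,1,1).

Reading off H_k = ker ∂_k / im ∂_{k+1}:

  H_0: rank C_0 − rank ∂_1 = 9 − 8 = 1, and the invariant factors of ∂_1 are all 1, so H_0 = Z.
  H_1: rank ker ∂_1 − rank ∂_2 = (27 − 8) − 17 = 2, and the invariant factors of ∂_2 are all 1, so H_1 = Z^2.
  H_2: rank ker ∂_2 − rank ∂_3 = (18 − 17) − 0 = 1, and there is no ∂_3, so H_2 = Z.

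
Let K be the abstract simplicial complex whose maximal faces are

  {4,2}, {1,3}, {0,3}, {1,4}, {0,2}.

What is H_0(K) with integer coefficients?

H_0 ≅ Z.

Fix the vertex order 0 < 1 < 2 < 3 < 4 and write every simplex with vertices in increasing order. Then dim K = 1 and the simplices of K are:

  0-simplices (5): [0], [1], [2], [3], [4]
  1-simplices (5): [0,2], [0,3], [1,3], [1,4], [2,4]

Hence C_0 ≅ Z^5, C_1 ≅ Z^5.

∂_1: C_1 → C_0 maps an edge to its endpoints' difference, ∂[p,q] = q − p.
The resulting 5×5 matrix has rank 4, and its Smith normal form has invariant factors (1,1,1,1).

Reading off H_k = ker ∂_k / im ∂_{k+1}:

  H_0: rank C_0 − rank ∂_1 = 5 − 4 = 1, and the invariant factors of ∂_1 are all 1, so H_0 = Z.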